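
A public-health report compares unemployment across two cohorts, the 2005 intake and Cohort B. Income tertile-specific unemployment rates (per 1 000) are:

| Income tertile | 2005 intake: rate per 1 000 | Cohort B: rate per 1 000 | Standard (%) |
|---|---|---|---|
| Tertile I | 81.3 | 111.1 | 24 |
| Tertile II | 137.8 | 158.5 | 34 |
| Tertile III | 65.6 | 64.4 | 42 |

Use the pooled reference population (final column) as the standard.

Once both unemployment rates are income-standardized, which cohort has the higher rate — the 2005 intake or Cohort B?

Cohort B

Standard weights: 0.24, 0.34, 0.42.
The 2005 intake: 0.2400×81.3 + 0.3400×137.8 + 0.4200×65.6 = 93.9160 per 1 000.
Cohort B: 0.2400×111.1 + 0.3400×158.5 + 0.4200×64.4 = 107.6020 per 1 000.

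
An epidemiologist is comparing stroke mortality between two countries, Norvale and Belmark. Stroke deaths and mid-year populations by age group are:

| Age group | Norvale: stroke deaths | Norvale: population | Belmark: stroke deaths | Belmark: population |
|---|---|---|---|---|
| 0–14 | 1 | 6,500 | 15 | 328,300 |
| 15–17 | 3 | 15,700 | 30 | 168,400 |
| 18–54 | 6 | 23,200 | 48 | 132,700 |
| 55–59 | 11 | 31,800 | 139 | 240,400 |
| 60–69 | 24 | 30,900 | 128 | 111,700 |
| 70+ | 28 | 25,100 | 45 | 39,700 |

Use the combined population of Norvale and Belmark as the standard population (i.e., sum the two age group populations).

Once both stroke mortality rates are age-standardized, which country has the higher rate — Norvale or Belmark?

Belmark

Age-specific rates per 100,000 for Norvale: 15.38, 19.11, 25.86, 34.59, 77.67, 111.55.
For Belmark: 4.57, 17.81, 36.17, 57.82, 114.59, 113.35.
Combined standard total = 1,154,400; weights = 0.2900, 0.1595, 0.1350, 0.2358, 0.1235, 0.0561.
Norvale: 0.2900×15.38 + 0.1595×19.11 + 0.1350×25.86 + 0.2358×34.59 + 0.1235×77.67 + 0.0561×111.55 = 35.0144 per 100,000.
Belmark: 0.2900×4.57 + 0.1595×17.81 + 0.1350×36.17 + 0.2358×57.82 + 0.1235×114.59 + 0.0561×113.35 = 43.2028 per 100,000.
The crude rates (54.80 vs 39.66) would put Norvale higher, but that reflects its age composition; once standardized to a common age structure, Belmark has the higher underlying rate.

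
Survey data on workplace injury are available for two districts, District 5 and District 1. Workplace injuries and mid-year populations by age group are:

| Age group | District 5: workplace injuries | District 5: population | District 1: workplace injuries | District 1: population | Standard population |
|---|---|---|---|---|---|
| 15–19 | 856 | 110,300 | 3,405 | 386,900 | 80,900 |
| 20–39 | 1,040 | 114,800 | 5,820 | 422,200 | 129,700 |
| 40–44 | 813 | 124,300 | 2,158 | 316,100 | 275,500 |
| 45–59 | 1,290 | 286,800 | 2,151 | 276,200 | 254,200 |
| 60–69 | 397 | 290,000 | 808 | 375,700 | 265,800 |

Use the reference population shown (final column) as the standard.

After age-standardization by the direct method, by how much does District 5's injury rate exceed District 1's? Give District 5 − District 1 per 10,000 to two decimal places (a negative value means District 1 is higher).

Age-specific rates per 10,000 for District 5: 77.61, 90.59, 65.41, 44.98, 13.69.
For District 1: 88.01, 137.85, 68.27, 77.88, 21.51.
Standard total = 1,006,100; weights = 0.0804, 0.1289, 0.2738, 0.2527, 0.2642.
District 5: 0.0804×77.61 + 0.1289×90.59 + 0.2738×65.41 + 0.2527×44.98 + 0.2642×13.69 = 50.8101 per 10,000.
District 1: 0.0804×88.01 + 0.1289×137.85 + 0.2738×68.27 + 0.2527×77.88 + 0.2642×21.51 = 68.8999 per 10,000.
Difference = 50.8101 − 68.8999 = -18.0899.

-18.09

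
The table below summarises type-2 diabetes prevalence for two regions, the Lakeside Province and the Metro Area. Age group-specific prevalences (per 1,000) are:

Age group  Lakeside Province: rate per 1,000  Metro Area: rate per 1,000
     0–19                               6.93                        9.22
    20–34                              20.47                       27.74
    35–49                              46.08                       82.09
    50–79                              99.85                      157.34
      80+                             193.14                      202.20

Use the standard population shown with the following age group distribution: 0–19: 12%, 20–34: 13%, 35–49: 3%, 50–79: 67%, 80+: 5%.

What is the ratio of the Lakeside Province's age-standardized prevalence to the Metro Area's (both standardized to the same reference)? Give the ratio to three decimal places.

Standard weights: 0.12, 0.13, 0.03, 0.67, 0.05.
The Lakeside Province: 0.1200×6.93 + 0.1300×20.47 + 0.0300×46.08 + 0.6700×99.85 + 0.0500×193.14 = 81.4316 per 1,000.
The Metro Area: 0.1200×9.22 + 0.1300×27.74 + 0.0300×82.09 + 0.6700×157.34 + 0.0500×202.20 = 122.7031 per 1,000.
Ratio = 81.4316 ÷ 122.7031 = 0.66365.

0.664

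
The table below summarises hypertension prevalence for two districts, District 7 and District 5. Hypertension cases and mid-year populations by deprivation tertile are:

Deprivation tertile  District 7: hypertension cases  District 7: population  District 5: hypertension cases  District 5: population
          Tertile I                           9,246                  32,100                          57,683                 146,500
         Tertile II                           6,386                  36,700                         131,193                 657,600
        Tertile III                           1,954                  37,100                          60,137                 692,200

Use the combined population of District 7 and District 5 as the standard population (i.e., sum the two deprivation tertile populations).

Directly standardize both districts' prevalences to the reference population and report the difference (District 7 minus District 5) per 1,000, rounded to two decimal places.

Deprivation-specific rates per 1,000 for District 7: 288.037, 174.005, 52.668.
For District 5: 393.741, 199.503, 86.878.
Combined standard total = 1,602,200; weights = 0.1115, 0.4333, 0.4552.
District 7: 0.1115×288.037 + 0.4333×174.005 + 0.4552×52.668 = 131.4858 per 1,000.
District 5: 0.1115×393.741 + 0.4333×199.503 + 0.4552×86.878 = 169.8895 per 1,000.
Difference = 131.4858 − 169.8895 = -38.4037.

-38.40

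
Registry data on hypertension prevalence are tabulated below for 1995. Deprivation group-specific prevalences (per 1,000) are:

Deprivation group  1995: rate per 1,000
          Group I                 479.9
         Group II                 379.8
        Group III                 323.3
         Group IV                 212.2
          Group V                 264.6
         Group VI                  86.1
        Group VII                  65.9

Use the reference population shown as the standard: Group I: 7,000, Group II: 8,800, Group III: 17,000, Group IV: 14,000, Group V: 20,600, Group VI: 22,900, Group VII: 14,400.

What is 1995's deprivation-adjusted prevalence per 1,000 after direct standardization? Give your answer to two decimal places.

Standard total = 104,700; weights = 0.0669, 0.0840, 0.1624, 0.1337, 0.1968, 0.2187, 0.1375.
Standardized rate: 0.0669×479.9 + 0.0840×379.8 + 0.1624×323.3 + 0.1337×212.2 + 0.1968×264.6 + 0.2187×86.1 + 0.1375×65.9 = 224.8314 per 1,000.

224.83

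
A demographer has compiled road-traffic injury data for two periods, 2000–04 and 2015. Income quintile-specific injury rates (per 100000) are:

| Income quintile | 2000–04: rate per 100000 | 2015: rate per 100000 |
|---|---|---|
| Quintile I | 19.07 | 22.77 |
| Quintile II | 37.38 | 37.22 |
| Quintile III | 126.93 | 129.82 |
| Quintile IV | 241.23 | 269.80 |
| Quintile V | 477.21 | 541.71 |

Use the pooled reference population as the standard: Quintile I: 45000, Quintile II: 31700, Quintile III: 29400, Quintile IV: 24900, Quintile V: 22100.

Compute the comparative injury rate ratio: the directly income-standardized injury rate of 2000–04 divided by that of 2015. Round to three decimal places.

Standard total = 153100; weights = 0.2939, 0.2071, 0.1920, 0.1626, 0.1444.
2000–04: 0.2939×19.07 + 0.2071×37.38 + 0.1920×126.93 + 0.1626×241.23 + 0.1444×477.21 = 145.8381 per 100000.
2015: 0.2939×22.77 + 0.2071×37.22 + 0.1920×129.82 + 0.1626×269.80 + 0.1444×541.71 = 161.4046 per 100000.
Ratio = 145.8381 ÷ 161.4046 = 0.90356.

0.904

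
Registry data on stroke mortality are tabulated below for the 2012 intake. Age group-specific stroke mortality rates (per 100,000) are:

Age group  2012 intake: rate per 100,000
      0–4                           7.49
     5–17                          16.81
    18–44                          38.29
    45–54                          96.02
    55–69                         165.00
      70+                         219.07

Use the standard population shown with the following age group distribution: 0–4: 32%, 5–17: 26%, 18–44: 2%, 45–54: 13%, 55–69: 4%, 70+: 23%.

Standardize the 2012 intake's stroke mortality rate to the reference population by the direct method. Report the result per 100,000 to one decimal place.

Standard weights: 0.32, 0.26, 0.02, 0.13, 0.04, 0.23.
Standardized rate: 0.3200×7.49 + 0.2600×16.81 + 0.0200×38.29 + 0.1300×96.02 + 0.0400×165.00 + 0.2300×219.07 = 77.0019 per 100,000.

77.0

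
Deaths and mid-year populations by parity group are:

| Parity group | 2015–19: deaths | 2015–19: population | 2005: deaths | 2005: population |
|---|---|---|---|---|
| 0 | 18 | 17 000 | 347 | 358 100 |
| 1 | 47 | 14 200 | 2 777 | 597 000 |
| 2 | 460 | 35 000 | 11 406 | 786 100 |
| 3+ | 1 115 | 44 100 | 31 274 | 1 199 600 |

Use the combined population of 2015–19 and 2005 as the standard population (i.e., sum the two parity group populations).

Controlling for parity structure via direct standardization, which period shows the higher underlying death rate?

2005

Parity-specific rates per 1 000 for 2015–19: 1.059, 3.310, 13.143, 25.283.
For 2005: 0.969, 4.652, 14.510, 26.070.
Combined standard total = 3 051 100; weights = 0.1229, 0.2003, 0.2691, 0.4076.
2015–19: 0.1229×1.059 + 0.2003×3.310 + 0.2691×13.143 + 0.4076×25.283 = 14.6363 per 1 000.
2005: 0.1229×0.969 + 0.2003×4.652 + 0.2691×14.510 + 0.4076×26.070 = 15.5826 per 1 000.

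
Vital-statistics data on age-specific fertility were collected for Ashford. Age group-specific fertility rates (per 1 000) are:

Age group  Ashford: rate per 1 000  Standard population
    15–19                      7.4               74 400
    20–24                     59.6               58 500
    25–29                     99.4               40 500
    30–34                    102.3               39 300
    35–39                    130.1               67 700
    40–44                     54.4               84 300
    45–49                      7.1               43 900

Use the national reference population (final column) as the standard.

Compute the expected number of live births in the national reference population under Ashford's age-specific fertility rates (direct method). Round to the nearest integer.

Expected live births = Σ (standard pop × age-specific rate ÷ 1 000)
= 74 400×7.4/1 000 + 58 500×59.6/1 000 + 40 500×99.4/1 000 + 39 300×102.3/1 000 + 67 700×130.1/1 000 + 84 300×54.4/1 000 + 43 900×7.1/1 000
= 550.56 + 3486.60 + 4025.70 + 4020.39 + 8807.77 + 4585.92 + 311.69 = 25788.63.

25789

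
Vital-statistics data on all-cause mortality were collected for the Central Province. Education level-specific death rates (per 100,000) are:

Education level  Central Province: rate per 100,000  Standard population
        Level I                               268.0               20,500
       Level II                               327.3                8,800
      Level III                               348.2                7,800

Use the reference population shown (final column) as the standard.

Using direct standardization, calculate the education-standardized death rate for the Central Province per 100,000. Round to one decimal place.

Standard total = 37,100; weights = 0.5526, 0.2372, 0.2102.
Standardized rate: 0.5526×268.0 + 0.2372×327.3 + 0.2102×348.2 = 298.9272 per 100,000.

298.9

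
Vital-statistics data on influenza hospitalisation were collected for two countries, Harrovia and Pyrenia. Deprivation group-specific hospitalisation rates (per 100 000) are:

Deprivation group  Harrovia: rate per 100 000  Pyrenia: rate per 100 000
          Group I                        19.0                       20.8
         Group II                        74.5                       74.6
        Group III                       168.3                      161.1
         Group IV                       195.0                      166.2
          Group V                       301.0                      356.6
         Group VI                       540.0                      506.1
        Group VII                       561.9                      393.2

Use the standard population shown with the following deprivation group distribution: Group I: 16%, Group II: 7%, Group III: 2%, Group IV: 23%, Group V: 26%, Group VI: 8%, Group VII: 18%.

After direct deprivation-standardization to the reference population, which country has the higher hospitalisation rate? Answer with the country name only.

Standard weights: 0.16, 0.07, 0.02, 0.23, 0.26, 0.08, 0.18.
Harrovia: 0.1600×19.0 + 0.0700×74.5 + 0.0200×168.3 + 0.2300×195.0 + 0.2600×301.0 + 0.0800×540.0 + 0.1800×561.9 = 279.0730 per 100 000.
Pyrenia: 0.1600×20.8 + 0.0700×74.6 + 0.0200×161.1 + 0.2300×166.2 + 0.2600×356.6 + 0.0800×506.1 + 0.1800×393.2 = 253.9780 per 100 000.

Harrovia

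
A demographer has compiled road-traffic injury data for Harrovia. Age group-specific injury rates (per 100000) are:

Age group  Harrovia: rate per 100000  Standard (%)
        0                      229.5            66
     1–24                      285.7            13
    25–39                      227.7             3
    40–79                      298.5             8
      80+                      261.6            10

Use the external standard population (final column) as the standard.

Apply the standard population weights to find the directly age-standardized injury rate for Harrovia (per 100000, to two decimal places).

245.48

Standard weights: 0.66, 0.13, 0.03, 0.08, 0.10.
Standardized rate: 0.6600×229.5 + 0.1300×285.7 + 0.0300×227.7 + 0.0800×298.5 + 0.1000×261.6 = 245.4820 per 100000.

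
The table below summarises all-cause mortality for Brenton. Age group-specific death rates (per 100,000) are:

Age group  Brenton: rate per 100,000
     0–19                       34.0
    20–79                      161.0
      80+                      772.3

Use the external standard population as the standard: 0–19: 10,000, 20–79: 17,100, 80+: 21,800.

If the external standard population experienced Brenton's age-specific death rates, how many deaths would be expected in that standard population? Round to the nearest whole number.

Expected deaths = Σ (standard pop × age-specific rate ÷ 100,000)
= 10,000×34.0/100,000 + 17,100×161.0/100,000 + 21,800×772.3/100,000
= 3.40 + 27.53 + 168.36 = 199.29.

199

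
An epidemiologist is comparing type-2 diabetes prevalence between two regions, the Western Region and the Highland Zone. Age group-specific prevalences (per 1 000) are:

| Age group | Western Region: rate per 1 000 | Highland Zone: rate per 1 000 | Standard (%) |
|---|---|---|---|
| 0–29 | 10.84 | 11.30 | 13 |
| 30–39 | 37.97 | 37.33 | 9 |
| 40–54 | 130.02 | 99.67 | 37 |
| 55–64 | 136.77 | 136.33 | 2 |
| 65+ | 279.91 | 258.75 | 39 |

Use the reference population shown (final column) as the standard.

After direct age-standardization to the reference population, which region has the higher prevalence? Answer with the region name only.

Standard weights: 0.13, 0.09, 0.37, 0.02, 0.39.
The Western Region: 0.1300×10.84 + 0.0900×37.97 + 0.3700×130.02 + 0.0200×136.77 + 0.3900×279.91 = 164.8342 per 1 000.
The Highland Zone: 0.1300×11.30 + 0.0900×37.33 + 0.3700×99.67 + 0.0200×136.33 + 0.3900×258.75 = 145.3457 per 1 000.

Western Region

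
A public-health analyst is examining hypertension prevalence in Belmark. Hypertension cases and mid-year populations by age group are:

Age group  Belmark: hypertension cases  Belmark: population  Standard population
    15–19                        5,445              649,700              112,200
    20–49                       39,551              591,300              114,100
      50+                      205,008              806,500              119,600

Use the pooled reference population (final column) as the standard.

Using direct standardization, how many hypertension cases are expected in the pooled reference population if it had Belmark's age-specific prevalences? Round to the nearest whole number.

Age-specific rates per 1,000 for Belmark: 8.381, 66.888, 254.195.
Expected hypertension cases = Σ (standard pop × age-specific rate ÷ 1,000)
= 112,200×8.381/1,000 + 114,100×66.888/1,000 + 119,600×254.195/1,000
= 940.32 + 7631.95 + 30401.68 = 38973.95.

38974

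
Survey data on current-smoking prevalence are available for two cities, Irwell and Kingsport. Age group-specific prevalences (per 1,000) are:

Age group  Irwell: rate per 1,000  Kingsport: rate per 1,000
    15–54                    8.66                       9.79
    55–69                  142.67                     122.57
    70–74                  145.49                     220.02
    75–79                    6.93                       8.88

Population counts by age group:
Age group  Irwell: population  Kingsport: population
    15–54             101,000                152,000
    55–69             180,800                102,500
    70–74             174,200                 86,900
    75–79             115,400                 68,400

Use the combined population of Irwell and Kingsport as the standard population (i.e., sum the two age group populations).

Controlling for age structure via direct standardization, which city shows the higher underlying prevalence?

Combined standard total = 981,200; weights = 0.2578, 0.2887, 0.2661, 0.1873.
Irwell: 0.2578×8.66 + 0.2887×142.67 + 0.2661×145.49 + 0.1873×6.93 = 83.4392 per 1,000.
Kingsport: 0.2578×9.79 + 0.2887×122.57 + 0.2661×220.02 + 0.1873×8.88 = 98.1251 per 1,000.
The crude rates (92.43 vs 82.43) would put Irwell higher, but that reflects its age composition; once standardized to a common age structure, Kingsport has the higher underlying rate.

Kingsport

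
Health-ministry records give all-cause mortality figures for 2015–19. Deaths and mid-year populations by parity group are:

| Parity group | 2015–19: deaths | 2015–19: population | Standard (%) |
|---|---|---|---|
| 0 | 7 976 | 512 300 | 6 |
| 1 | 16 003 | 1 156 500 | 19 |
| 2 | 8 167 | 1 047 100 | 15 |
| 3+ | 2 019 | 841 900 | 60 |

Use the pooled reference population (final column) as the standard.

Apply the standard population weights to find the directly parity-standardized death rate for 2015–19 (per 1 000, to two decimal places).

6.17

Parity-specific rates per 1 000 for 2015–19: 15.569, 13.837, 7.800, 2.398.
Standard weights: 0.06, 0.19, 0.15, 0.60.
Standardized rate: 0.0600×15.569 + 0.1900×13.837 + 0.1500×7.800 + 0.6000×2.398 = 6.1721 per 1 000.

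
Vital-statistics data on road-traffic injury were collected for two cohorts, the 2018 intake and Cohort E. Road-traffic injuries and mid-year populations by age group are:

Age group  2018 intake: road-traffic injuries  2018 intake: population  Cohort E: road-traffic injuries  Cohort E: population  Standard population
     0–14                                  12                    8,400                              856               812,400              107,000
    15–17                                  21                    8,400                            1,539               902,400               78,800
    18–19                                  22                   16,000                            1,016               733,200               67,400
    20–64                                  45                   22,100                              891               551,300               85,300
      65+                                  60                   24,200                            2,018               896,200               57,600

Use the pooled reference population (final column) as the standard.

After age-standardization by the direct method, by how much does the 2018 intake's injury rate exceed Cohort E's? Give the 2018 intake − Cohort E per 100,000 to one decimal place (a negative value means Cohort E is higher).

Age-specific rates per 100,000 for the 2018 intake: 142.86, 250.00, 137.50, 203.62, 247.93.
For Cohort E: 105.37, 170.55, 138.57, 161.62, 225.17.
Standard total = 396,100; weights = 0.2701, 0.1989, 0.1702, 0.2153, 0.1454.
The 2018 intake: 0.2701×142.86 + 0.1989×250.00 + 0.1702×137.50 + 0.2153×203.62 + 0.1454×247.93 = 191.6258 per 100,000.
Cohort E: 0.2701×105.37 + 0.1989×170.55 + 0.1702×138.57 + 0.2153×161.62 + 0.1454×225.17 = 153.5189 per 100,000.
Difference = 191.6258 − 153.5189 = 38.1069.

38.1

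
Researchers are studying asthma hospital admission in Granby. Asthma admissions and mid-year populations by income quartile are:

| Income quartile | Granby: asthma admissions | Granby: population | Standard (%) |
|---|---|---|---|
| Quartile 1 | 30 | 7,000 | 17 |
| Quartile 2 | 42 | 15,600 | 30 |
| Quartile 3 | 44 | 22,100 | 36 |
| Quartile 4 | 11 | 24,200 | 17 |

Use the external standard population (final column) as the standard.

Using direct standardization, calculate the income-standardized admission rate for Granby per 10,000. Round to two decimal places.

23.30

Income-specific rates per 10,000 for Granby: 42.86, 26.92, 19.91, 4.55.
Standard weights: 0.17, 0.30, 0.36, 0.17.
Standardized rate: 0.1700×42.86 + 0.3000×26.92 + 0.3600×19.91 + 0.1700×4.55 = 23.3028 per 10,000.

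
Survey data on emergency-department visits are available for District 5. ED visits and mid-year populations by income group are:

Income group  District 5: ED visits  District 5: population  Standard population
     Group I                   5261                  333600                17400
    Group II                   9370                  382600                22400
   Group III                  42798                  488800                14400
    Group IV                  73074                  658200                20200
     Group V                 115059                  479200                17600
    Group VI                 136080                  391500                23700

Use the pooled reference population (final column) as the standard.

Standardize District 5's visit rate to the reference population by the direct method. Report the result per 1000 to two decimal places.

Income-specific rates per 1000 for District 5: 15.770, 24.490, 87.557, 111.021, 240.106, 347.586.
Standard total = 115700; weights = 0.1504, 0.1936, 0.1245, 0.1746, 0.1521, 0.2048.
Standardized rate: 0.1504×15.770 + 0.1936×24.490 + 0.1245×87.557 + 0.1746×111.021 + 0.1521×240.106 + 0.2048×347.586 = 145.1176 per 1000.

145.12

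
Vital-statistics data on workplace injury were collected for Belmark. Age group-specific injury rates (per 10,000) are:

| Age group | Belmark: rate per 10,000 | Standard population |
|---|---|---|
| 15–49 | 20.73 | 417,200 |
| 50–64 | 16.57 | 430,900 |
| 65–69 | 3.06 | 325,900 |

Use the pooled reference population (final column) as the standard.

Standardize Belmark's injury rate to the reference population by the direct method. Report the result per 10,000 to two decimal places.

14.30

Standard total = 1,174,000; weights = 0.3554, 0.3670, 0.2776.
Standardized rate: 0.3554×20.73 + 0.3670×16.57 + 0.2776×3.06 = 14.2980 per 10,000.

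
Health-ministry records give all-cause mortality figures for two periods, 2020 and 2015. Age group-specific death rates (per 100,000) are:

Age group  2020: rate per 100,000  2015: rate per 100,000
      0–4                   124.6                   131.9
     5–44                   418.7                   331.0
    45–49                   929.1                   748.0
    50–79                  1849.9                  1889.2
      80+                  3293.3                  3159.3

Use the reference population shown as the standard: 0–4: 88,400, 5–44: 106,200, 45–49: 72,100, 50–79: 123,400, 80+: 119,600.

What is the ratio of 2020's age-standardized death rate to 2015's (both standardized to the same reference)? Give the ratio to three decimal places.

Standard total = 509,700; weights = 0.1734, 0.2084, 0.1415, 0.2421, 0.2346.
2020: 0.1734×124.6 + 0.2084×418.7 + 0.1415×929.1 + 0.2421×1849.9 + 0.2346×3293.3 = 1460.9084 per 100,000.
2015: 0.1734×131.9 + 0.2084×331.0 + 0.1415×748.0 + 0.2421×1889.2 + 0.2346×3159.3 = 1396.3557 per 100,000.
Ratio = 1460.9084 ÷ 1396.3557 = 1.04623.

1.046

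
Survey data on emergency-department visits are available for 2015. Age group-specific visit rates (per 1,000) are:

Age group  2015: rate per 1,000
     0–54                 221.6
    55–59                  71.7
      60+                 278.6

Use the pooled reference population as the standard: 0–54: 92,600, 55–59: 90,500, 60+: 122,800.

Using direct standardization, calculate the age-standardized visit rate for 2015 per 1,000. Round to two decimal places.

200.13

Standard total = 305,900; weights = 0.3027, 0.2958, 0.4014.
Standardized rate: 0.3027×221.6 + 0.2958×71.7 + 0.4014×278.6 = 200.1343 per 1,000.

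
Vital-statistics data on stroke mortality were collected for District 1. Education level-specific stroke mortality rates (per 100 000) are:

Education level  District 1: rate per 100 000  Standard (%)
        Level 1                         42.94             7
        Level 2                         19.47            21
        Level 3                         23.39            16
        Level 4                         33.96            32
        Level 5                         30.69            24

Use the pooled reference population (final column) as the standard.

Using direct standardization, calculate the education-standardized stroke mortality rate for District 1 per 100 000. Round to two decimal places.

Standard weights: 0.07, 0.21, 0.16, 0.32, 0.24.
Standardized rate: 0.0700×42.94 + 0.2100×19.47 + 0.1600×23.39 + 0.3200×33.96 + 0.2400×30.69 = 29.0697 per 100 000.

29.07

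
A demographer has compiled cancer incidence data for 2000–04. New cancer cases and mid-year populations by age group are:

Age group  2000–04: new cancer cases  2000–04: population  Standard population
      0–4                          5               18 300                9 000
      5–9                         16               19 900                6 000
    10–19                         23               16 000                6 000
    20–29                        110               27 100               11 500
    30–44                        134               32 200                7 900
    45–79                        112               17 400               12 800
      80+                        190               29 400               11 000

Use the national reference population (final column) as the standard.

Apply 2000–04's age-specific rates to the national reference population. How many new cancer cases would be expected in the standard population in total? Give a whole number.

249

Age-specific rates per 100 000 for 2000–04: 27.32, 80.40, 143.75, 405.90, 416.15, 643.68, 646.26.
Expected new cancer cases = Σ (standard pop × age-specific rate ÷ 100 000)
= 9 000×27.32/100 000 + 6 000×80.40/100 000 + 6 000×143.75/100 000 + 11 500×405.90/100 000 + 7 900×416.15/100 000 + 12 800×643.68/100 000 + 11 000×646.26/100 000
= 2.46 + 4.82 + 8.62 + 46.68 + 32.88 + 82.39 + 71.09 = 248.94.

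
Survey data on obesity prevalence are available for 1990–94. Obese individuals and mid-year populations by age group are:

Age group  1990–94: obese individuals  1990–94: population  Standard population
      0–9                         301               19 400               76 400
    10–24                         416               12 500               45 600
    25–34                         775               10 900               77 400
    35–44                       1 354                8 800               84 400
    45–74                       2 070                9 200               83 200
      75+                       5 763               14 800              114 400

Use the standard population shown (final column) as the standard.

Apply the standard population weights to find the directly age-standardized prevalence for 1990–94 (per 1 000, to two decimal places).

Age-specific rates per 1 000 for 1990–94: 15.515, 33.280, 71.101, 153.864, 225.000, 389.392.
Standard total = 481 400; weights = 0.1587, 0.0947, 0.1608, 0.1753, 0.1728, 0.2376.
Standardized rate: 0.1587×15.515 + 0.0947×33.280 + 0.1608×71.101 + 0.1753×153.864 + 0.1728×225.000 + 0.2376×389.392 = 175.4439 per 1 000.

175.44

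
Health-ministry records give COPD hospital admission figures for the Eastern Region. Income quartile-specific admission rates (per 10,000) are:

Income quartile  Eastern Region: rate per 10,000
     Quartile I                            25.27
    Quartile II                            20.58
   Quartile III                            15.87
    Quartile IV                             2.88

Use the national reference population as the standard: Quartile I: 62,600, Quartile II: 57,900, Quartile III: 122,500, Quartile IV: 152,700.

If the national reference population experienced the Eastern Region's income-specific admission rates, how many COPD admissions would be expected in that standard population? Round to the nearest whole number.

Expected COPD admissions = Σ (standard pop × income-specific rate ÷ 10,000)
= 62,600×25.27/10,000 + 57,900×20.58/10,000 + 122,500×15.87/10,000 + 152,700×2.88/10,000
= 158.19 + 119.16 + 194.41 + 43.98 = 515.73.

516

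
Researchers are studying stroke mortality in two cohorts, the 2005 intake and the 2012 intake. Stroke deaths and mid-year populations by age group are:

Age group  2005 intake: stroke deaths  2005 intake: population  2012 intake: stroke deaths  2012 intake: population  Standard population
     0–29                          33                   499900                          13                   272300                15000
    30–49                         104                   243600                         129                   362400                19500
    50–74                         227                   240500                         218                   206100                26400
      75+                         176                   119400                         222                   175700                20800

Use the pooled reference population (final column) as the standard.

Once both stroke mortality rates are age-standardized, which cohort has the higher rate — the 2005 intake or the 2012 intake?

2005 intake

Age-specific rates per 100000 for the 2005 intake: 6.60, 42.69, 94.39, 147.40.
For the 2012 intake: 4.77, 35.60, 105.77, 126.35.
Standard total = 81700; weights = 0.1836, 0.2387, 0.3231, 0.2546.
The 2005 intake: 0.1836×6.60 + 0.2387×42.69 + 0.3231×94.39 + 0.2546×147.40 = 79.4289 per 100000.
The 2012 intake: 0.1836×4.77 + 0.2387×35.60 + 0.3231×105.77 + 0.2546×126.35 = 75.7195 per 100000.
The crude rates (48.94 vs 57.26) would put the 2012 intake higher, but that reflects its age composition; once standardized to a common age structure, the 2005 intake has the higher underlying rate.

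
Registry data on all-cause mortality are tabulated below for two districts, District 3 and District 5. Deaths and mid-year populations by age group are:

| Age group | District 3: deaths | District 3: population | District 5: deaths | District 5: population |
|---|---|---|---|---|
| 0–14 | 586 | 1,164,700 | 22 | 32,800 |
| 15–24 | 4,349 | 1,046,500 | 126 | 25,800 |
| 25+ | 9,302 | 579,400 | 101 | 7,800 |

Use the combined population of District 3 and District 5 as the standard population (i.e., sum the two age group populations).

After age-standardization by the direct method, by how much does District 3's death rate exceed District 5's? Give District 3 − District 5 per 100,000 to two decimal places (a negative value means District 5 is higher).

Age-specific rates per 100,000 for District 3: 50.31, 415.58, 1605.45.
For District 5: 67.07, 488.37, 1294.87.
Combined standard total = 2,857,000; weights = 0.4191, 0.3753, 0.2055.
District 3: 0.4191×50.31 + 0.3753×415.58 + 0.2055×1605.45 = 507.0335 per 100,000.
District 5: 0.4191×67.07 + 0.3753×488.37 + 0.2055×1294.87 = 477.5465 per 100,000.
Difference = 507.0335 − 477.5465 = 29.4870.

29.49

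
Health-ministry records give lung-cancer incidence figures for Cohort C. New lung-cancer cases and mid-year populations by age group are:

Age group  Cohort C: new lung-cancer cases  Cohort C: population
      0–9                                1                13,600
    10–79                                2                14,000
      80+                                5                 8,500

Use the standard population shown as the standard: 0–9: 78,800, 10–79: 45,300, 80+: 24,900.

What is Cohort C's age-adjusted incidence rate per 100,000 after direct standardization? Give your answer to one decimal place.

Age-specific rates per 100,000 for Cohort C: 7.35, 14.29, 58.82.
Standard total = 149,000; weights = 0.5289, 0.3040, 0.1671.
Standardized rate: 0.5289×7.35 + 0.3040×14.29 + 0.1671×58.82 = 18.0622 per 100,000.

18.1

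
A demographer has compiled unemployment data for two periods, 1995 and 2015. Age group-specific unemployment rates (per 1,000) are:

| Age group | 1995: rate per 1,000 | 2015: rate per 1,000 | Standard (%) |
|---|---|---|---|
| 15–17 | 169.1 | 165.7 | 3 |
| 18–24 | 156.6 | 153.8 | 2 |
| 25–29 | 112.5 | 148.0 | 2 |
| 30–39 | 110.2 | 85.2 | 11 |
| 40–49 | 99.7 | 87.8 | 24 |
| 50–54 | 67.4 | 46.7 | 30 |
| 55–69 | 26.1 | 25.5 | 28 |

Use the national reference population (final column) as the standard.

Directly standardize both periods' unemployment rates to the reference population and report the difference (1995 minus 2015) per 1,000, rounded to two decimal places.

Standard weights: 0.03, 0.02, 0.02, 0.11, 0.24, 0.30, 0.28.
1995: 0.0300×169.1 + 0.0200×156.6 + 0.0200×112.5 + 0.1100×110.2 + 0.2400×99.7 + 0.3000×67.4 + 0.2800×26.1 = 74.0330 per 1,000.
2015: 0.0300×165.7 + 0.0200×153.8 + 0.0200×148.0 + 0.1100×85.2 + 0.2400×87.8 + 0.3000×46.7 + 0.2800×25.5 = 62.6010 per 1,000.
Difference = 74.0330 − 62.6010 = 11.4320.

11.43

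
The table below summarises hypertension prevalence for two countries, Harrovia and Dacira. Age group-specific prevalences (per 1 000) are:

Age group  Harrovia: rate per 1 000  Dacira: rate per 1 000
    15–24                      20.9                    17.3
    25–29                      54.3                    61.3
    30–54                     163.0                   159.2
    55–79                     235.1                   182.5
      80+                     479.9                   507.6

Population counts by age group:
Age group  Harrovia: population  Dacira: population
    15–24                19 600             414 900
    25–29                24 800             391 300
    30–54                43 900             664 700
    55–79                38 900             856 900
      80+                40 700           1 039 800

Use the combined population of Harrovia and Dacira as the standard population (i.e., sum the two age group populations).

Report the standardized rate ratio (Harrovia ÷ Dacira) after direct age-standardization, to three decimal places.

Combined standard total = 3 535 500; weights = 0.1229, 0.1177, 0.2004, 0.2534, 0.3056.
Harrovia: 0.1229×20.9 + 0.1177×54.3 + 0.2004×163.0 + 0.2534×235.1 + 0.3056×479.9 = 247.8607 per 1 000.
Dacira: 0.1229×17.3 + 0.1177×61.3 + 0.2004×159.2 + 0.2534×182.5 + 0.3056×507.6 = 242.6186 per 1 000.
Ratio = 247.8607 ÷ 242.6186 = 1.02161.

1.022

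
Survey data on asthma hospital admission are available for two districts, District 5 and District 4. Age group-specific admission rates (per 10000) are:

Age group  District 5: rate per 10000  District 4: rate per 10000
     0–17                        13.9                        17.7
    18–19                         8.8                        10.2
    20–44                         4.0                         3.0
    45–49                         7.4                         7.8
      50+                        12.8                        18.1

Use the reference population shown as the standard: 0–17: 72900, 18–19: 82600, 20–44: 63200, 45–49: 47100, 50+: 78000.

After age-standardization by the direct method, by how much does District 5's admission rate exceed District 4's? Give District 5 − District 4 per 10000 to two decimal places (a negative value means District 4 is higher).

-2.22

Standard total = 343800; weights = 0.2120, 0.2403, 0.1838, 0.1370, 0.2269.
District 5: 0.2120×13.9 + 0.2403×8.8 + 0.1838×4.0 + 0.1370×7.4 + 0.2269×12.8 = 9.7147 per 10000.
District 4: 0.2120×17.7 + 0.2403×10.2 + 0.1838×3.0 + 0.1370×7.8 + 0.2269×18.1 = 11.9303 per 10000.
Difference = 9.7147 − 11.9303 = -2.2155.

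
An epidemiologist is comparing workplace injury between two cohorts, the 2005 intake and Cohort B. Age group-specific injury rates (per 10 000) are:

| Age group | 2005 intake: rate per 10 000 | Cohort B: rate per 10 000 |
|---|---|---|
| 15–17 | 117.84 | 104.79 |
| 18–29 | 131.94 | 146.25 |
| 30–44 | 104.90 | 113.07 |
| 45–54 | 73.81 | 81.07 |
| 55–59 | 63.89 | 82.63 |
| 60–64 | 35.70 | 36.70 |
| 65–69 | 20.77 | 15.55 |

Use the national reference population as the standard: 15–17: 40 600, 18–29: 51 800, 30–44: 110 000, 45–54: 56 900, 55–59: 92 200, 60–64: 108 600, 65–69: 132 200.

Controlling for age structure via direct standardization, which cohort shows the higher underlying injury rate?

Cohort B

Standard total = 592 300; weights = 0.0685, 0.0875, 0.1857, 0.0961, 0.1557, 0.1834, 0.2232.
The 2005 intake: 0.0685×117.84 + 0.0875×131.94 + 0.1857×104.90 + 0.0961×73.81 + 0.1557×63.89 + 0.1834×35.70 + 0.2232×20.77 = 67.3156 per 10 000.
Cohort B: 0.0685×104.79 + 0.0875×146.25 + 0.1857×113.07 + 0.0961×81.07 + 0.1557×82.63 + 0.1834×36.70 + 0.2232×15.55 = 71.8228 per 10 000.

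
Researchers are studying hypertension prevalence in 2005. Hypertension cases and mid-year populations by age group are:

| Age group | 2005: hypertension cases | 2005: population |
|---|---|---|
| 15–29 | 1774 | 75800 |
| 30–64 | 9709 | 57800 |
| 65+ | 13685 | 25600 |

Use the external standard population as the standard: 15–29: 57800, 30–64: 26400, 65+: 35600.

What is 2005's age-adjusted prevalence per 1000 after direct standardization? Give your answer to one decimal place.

Age-specific rates per 1000 for 2005: 23.404, 167.976, 534.570.
Standard total = 119800; weights = 0.4825, 0.2204, 0.2972.
Standardized rate: 0.4825×23.404 + 0.2204×167.976 + 0.2972×534.570 = 207.1619 per 1000.

207.2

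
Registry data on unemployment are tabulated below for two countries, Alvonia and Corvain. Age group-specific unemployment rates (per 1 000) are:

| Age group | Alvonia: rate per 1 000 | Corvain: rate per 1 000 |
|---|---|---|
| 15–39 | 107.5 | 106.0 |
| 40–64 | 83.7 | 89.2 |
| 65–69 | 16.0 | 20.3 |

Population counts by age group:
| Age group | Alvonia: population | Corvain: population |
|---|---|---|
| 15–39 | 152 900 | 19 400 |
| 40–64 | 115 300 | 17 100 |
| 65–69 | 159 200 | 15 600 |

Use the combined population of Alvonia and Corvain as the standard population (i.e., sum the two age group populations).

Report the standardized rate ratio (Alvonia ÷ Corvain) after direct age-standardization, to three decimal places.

0.964

Combined standard total = 479 500; weights = 0.3593, 0.2761, 0.3645.
Alvonia: 0.3593×107.5 + 0.2761×83.7 + 0.3645×16.0 = 67.5723 per 1 000.
Corvain: 0.3593×106.0 + 0.2761×89.2 + 0.3645×20.3 = 70.1195 per 1 000.
Ratio = 67.5723 ÷ 70.1195 = 0.96367.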